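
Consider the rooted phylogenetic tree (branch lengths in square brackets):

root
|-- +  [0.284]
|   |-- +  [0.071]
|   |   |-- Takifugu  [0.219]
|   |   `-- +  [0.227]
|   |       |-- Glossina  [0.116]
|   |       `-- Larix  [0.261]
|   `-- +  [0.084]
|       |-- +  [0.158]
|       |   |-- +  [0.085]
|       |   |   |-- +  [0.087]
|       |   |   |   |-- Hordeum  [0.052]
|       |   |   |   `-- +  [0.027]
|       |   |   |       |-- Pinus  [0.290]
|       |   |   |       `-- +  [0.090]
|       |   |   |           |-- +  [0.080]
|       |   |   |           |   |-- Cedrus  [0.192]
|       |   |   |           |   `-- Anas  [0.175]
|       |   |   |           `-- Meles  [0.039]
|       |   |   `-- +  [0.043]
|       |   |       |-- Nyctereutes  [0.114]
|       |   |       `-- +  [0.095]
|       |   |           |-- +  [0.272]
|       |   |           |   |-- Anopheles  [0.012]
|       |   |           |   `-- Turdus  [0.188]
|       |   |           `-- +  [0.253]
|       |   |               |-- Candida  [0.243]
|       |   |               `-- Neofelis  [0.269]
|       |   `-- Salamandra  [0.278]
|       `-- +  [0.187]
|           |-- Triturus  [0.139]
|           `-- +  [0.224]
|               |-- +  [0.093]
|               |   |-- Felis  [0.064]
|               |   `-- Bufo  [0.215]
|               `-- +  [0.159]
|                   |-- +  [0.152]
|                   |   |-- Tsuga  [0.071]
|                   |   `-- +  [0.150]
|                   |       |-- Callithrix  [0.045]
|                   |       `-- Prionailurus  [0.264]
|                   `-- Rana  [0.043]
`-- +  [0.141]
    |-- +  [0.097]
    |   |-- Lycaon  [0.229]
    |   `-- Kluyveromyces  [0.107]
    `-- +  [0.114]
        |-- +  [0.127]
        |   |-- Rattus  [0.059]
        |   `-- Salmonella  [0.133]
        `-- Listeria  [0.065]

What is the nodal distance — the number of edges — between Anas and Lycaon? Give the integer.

The MRCA of Anas and Lycaon is the root of the tree.
From Anas up to that node: 9 branches. From Lycaon up to the same node: 3 branches. Total: 9 + 3 = 12.

12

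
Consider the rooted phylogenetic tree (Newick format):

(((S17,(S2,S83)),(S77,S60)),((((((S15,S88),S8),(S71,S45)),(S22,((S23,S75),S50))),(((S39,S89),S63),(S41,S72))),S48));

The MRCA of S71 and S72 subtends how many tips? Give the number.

The MRCA of S71 and S72 is the node subtending (((((S15,S88),S8),(S71,S45)),(S22,((S23,S75),S50))),(((S39,S89),S63),(S41,S72))).
That clade contains 14 terminal taxa: S15, S22, S23, S39, S41, S45, S50, S63, S71, S72, S75, S8, S88, S89.

14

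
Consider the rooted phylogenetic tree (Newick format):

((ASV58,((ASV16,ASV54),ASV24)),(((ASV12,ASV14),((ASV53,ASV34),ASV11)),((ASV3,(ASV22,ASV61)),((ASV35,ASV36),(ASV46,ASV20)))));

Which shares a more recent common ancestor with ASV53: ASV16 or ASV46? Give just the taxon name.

The MRCA of ASV53 and ASV46 subtends (((ASV12,ASV14),((ASV53,ASV34),ASV11)),((ASV3,(ASV22,ASV61)),((ASV35,ASV36),(ASV46,ASV20)))) (12 taxa).
The MRCA of ASV53 and ASV16 is the root, subtending the entire tree (16 taxa).
The first is nested inside the second, so ASV53 shares a more recent common ancestor with ASV46.

ASV46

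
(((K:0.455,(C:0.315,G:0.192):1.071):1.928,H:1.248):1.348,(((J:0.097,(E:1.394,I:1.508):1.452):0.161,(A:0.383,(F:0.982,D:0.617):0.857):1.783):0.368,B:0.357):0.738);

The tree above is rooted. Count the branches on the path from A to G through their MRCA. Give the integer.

The MRCA of A and G is the root of the tree.
From A up to that node: 4 branches. From G up to the same node: 4 branches. Total: 4 + 4 = 8.

8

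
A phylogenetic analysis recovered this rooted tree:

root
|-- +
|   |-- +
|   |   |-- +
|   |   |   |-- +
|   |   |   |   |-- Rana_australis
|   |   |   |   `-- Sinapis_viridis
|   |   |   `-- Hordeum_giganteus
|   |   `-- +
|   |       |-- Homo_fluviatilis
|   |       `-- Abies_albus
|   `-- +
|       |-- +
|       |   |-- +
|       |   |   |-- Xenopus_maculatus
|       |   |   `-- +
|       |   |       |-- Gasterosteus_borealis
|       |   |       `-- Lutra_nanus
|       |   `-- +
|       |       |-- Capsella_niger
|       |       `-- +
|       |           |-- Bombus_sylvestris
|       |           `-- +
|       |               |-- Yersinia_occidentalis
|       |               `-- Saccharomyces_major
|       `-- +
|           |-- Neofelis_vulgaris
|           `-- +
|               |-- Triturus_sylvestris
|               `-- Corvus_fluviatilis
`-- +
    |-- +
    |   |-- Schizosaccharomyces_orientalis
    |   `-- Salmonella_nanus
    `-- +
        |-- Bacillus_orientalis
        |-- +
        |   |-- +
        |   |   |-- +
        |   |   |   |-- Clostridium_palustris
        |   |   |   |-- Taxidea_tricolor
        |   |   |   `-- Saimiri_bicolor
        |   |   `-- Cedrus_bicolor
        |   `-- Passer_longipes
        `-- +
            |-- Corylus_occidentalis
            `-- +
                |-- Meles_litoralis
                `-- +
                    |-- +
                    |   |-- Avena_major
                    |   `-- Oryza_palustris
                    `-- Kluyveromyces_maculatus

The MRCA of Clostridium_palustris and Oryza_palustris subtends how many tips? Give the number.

The MRCA of Clostridium_palustris and Oryza_palustris is the node subtending (Bacillus_orientalis,(((Clostridium_palustris,Taxidea_tricolor,Saimiri_bicolor),Cedrus_bicolor),Passer_longipes),(Corylus_occidentalis,(Meles_litoralis,((Avena_major,Oryza_palustris),Kluyveromyces_maculatus)))).
That clade contains 11 terminal taxa: Avena_major, Bacillus_orientalis, Cedrus_bicolor, Clostridium_palustris, Corylus_occidentalis, Kluyveromyces_maculatus, Meles_litoralis, Oryza_palustris, Passer_longipes, Saimiri_bicolor, Taxidea_tricolor.

11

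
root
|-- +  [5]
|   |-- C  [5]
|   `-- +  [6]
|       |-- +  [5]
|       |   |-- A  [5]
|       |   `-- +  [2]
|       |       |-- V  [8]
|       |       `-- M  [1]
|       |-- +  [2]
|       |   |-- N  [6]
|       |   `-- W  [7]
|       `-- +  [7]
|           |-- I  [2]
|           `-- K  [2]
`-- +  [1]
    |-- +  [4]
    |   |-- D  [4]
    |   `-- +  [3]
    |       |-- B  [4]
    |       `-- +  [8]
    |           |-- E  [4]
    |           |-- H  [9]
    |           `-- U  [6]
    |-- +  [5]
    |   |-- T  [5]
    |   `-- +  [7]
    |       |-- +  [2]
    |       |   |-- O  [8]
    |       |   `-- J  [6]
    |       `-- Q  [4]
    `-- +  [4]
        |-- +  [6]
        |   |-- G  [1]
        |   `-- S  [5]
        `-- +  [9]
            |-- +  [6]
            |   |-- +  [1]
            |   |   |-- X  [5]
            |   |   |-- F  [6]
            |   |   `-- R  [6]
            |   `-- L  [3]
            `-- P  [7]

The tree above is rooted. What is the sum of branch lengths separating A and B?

33

The path runs A → … → MRCA → … → B; the MRCA is the root of the tree.
Branch lengths along that path: 5 + 5 + 6 + 5 + 1 + 4 + 3 + 4 = 33.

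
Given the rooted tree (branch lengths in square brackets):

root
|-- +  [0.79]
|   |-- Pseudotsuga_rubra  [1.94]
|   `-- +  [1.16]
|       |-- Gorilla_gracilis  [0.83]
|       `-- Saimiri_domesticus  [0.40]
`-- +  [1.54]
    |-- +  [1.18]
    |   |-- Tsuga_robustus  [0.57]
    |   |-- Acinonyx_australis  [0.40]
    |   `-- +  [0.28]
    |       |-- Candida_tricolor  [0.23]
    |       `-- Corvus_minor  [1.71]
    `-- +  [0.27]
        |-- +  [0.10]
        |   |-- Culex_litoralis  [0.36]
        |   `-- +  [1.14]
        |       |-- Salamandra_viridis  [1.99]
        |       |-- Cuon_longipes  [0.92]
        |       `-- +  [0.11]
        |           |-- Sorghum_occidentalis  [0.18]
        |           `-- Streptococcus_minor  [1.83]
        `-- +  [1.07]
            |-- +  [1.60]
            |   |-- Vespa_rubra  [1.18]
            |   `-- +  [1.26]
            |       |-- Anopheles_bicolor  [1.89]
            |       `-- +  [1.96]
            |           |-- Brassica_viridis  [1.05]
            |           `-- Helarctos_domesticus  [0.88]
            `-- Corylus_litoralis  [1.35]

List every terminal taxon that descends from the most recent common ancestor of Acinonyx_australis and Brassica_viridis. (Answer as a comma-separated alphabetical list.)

Acinonyx_australis, Anopheles_bicolor, Brassica_viridis, Candida_tricolor, Corvus_minor, Corylus_litoralis, Culex_litoralis, Cuon_longipes, Helarctos_domesticus, Salamandra_viridis, Sorghum_occidentalis, Streptococcus_minor, Tsuga_robustus, Vespa_rubra

Tracing Acinonyx_australis: it sits inside (Tsuga_robustus,Acinonyx_australis,(Candida_tricolor,Corvus_minor)).
Tracing Brassica_viridis: it sits inside (Brassica_viridis,Helarctos_domesticus).
The smallest clade enclosing both is ((Tsuga_robustus,Acinonyx_australis,(Candida_tricolor,Corvus_minor)),((Culex_litoralis,(Salamandra_viridis,Cuon_longipes,(Sorghum_occidentalis,Streptococcus_minor))),((Vespa_rubra,(Anopheles_bicolor,(Brassica_viridis,Helarctos_domesticus))),Corylus_litoralis))); the answer is its 14 terminal taxa in alphabetical order.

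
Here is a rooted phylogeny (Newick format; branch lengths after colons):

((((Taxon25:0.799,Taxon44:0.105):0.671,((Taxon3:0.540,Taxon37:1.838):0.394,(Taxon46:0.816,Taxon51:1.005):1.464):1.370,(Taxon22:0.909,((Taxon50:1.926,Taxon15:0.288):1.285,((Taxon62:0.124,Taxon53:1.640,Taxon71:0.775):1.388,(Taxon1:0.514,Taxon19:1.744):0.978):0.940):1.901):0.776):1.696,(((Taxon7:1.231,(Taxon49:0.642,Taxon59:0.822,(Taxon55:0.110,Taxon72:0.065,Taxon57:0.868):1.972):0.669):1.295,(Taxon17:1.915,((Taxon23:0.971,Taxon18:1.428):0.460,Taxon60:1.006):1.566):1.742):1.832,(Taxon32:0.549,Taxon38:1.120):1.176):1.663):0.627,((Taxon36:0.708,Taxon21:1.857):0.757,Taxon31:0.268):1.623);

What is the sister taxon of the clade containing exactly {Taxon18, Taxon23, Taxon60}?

Taxon17

The clade containing exactly {Taxon18, Taxon23, Taxon60} attaches to the tree at the node subtending (Taxon17,((Taxon23,Taxon18),Taxon60)).
The other lineage descending from that same node — the sister group — is the single tip Taxon17.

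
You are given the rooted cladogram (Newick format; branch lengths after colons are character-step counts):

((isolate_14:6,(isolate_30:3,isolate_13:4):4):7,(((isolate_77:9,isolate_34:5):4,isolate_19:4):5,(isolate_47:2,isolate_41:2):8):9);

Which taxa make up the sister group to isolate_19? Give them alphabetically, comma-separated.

isolate_34, isolate_77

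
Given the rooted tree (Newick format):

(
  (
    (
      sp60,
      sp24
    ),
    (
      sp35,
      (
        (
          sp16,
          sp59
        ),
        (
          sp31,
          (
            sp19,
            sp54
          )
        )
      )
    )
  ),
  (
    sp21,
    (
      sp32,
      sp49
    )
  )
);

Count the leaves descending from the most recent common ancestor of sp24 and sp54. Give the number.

8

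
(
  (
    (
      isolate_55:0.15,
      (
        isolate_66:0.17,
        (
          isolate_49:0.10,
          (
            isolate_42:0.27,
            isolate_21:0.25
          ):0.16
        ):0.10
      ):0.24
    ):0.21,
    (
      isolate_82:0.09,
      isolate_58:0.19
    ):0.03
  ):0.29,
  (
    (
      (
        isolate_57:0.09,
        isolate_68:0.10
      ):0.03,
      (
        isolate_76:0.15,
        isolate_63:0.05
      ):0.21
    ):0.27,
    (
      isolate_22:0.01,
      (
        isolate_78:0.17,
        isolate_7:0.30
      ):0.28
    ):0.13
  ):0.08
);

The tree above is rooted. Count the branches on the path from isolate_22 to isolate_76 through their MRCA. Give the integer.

5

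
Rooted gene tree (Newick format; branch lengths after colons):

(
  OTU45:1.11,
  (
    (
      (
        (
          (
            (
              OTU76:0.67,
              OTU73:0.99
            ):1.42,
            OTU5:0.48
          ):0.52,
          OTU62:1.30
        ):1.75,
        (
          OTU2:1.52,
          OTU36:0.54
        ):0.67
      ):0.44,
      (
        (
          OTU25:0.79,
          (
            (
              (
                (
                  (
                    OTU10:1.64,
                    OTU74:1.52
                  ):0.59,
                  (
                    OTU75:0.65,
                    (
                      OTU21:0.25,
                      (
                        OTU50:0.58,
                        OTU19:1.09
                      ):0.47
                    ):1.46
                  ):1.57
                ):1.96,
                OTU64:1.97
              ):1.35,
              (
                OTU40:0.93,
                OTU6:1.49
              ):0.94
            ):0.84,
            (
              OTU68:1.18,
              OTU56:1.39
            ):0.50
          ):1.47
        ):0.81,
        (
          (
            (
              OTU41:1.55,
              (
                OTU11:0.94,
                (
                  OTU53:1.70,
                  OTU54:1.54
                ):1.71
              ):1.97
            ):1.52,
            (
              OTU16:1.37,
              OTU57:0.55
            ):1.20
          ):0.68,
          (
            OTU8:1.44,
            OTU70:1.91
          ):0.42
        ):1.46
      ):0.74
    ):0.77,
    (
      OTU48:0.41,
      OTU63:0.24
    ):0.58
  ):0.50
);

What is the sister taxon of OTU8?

OTU8 attaches to the tree at the node subtending (OTU8,OTU70).
The other lineage descending from that same node — the sister group — is the single tip OTU70.

OTU70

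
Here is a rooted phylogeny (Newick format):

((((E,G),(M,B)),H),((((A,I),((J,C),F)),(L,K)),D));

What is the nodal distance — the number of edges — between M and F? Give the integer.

The MRCA of M and F is the root of the tree.
From M up to that node: 4 branches. From F up to the same node: 5 branches. Total: 4 + 5 = 9.

9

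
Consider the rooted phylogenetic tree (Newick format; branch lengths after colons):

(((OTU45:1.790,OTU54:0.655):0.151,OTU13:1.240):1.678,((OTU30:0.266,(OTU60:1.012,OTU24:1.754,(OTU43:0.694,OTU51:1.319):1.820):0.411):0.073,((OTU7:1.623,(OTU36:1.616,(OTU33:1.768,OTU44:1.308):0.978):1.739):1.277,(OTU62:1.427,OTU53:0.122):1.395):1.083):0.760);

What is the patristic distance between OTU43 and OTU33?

9.843

The path runs OTU43 → … → MRCA → … → OTU33; the MRCA is the node subtending ((OTU30,(OTU60,OTU24,(OTU43,OTU51))),((OTU7,(OTU36,(OTU33,OTU44))),(OTU62,OTU53))).
Branch lengths along that path: 0.694 + 1.820 + 0.411 + 0.073 + 1.083 + 1.277 + 1.739 + 0.978 + 1.768 = 9.843.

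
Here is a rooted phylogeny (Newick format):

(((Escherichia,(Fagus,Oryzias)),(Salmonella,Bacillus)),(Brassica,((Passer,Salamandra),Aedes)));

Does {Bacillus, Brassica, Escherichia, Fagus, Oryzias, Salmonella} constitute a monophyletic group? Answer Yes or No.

The MRCA of the listed taxa is the root, so the smallest clade containing them is the whole tree.
That clade also contains Aedes, Passer, Salamandra, which are not in the proposed group, so the group is not monophyletic.

No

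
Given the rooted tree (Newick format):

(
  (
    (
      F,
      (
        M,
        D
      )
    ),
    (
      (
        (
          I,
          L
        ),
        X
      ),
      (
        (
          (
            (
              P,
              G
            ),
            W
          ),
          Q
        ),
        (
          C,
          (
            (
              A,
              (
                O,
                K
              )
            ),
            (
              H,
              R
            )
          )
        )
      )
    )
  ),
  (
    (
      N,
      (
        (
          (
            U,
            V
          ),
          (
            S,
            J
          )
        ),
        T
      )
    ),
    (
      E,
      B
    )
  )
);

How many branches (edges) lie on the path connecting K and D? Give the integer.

10

The MRCA of K and D is the node subtending ((F,(M,D)),(((I,L),X),((((P,G),W),Q),(C,((A,(O,K)),(H,R)))))).
From K up to that node: 7 branches. From D up to the same node: 3 branches. Total: 7 + 3 = 10.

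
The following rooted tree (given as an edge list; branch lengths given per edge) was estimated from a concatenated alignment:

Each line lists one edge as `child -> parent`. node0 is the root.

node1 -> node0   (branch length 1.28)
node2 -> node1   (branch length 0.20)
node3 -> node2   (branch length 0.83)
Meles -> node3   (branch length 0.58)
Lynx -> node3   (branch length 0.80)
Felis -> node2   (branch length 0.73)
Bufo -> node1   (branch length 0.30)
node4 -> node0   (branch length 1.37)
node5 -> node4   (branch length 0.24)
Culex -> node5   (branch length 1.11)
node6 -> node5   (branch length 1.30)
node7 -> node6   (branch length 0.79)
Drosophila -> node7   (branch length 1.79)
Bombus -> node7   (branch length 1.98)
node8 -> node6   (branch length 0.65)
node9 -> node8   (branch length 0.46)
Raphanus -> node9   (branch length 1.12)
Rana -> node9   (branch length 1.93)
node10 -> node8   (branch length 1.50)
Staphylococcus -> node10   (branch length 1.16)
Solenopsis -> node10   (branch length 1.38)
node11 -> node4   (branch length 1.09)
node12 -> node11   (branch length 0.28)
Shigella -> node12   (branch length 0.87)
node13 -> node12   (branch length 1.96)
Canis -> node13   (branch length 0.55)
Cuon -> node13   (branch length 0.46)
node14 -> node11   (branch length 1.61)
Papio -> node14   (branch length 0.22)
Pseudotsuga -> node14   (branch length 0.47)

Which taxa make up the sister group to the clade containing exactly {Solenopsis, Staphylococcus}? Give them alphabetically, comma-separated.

The clade containing exactly {Solenopsis, Staphylococcus} attaches to the tree at the node subtending ((Raphanus,Rana),(Staphylococcus,Solenopsis)).
The other lineage descending from that same node — the sister group — is (Raphanus,Rana); its 2 tips in alphabetical order are the answer.

Rana, Raphanus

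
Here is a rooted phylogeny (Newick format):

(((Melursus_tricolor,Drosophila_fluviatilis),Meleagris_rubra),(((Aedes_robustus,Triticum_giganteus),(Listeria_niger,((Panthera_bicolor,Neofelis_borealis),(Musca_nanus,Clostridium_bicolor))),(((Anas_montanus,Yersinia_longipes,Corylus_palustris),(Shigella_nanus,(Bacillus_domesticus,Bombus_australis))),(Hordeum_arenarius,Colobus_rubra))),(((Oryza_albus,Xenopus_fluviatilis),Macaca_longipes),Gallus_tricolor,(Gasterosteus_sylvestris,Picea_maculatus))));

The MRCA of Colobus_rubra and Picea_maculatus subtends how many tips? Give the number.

21

The MRCA of Colobus_rubra and Picea_maculatus is the node subtending (((Aedes_robustus,Triticum_giganteus),(Listeria_niger,((Panthera_bicolor,Neofelis_borealis),(Musca_nanus,Clostridium_bicolor))),(((Anas_montanus,Yersinia_longipes,Corylus_palustris),(Shigella_nanus,(Bacillus_domesticus,Bombus_australis))),(Hordeum_arenarius,Colobus_rubra))),(((Oryza_albus,Xenopus_fluviatilis),Macaca_longipes),Gallus_tricolor,(Gasterosteus_sylvestris,Picea_maculatus))).
That clade contains 21 terminal taxa: Aedes_robustus, Anas_montanus, Bacillus_domesticus, Bombus_australis, Clostridium_bicolor, Colobus_rubra, Corylus_palustris, Gallus_tricolor, Gasterosteus_sylvestris, Hordeum_arenarius, Listeria_niger, Macaca_longipes, Musca_nanus, Neofelis_borealis, Oryza_albus, Panthera_bicolor, Picea_maculatus, Shigella_nanus, Triticum_giganteus, Xenopus_fluviatilis, Yersinia_longipes.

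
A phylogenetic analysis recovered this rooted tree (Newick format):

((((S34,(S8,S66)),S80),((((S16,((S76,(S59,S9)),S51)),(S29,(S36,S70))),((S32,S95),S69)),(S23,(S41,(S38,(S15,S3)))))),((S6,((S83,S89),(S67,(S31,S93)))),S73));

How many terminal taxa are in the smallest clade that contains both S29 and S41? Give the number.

The MRCA of S29 and S41 is the node subtending ((((S16,((S76,(S59,S9)),S51)),(S29,(S36,S70))),((S32,S95),S69)),(S23,(S41,(S38,(S15,S3))))).
That clade contains 16 terminal taxa: S15, S16, S23, S29, S3, S32, S36, S38, S41, S51, S59, S69, S70, S76, S9, S95.

16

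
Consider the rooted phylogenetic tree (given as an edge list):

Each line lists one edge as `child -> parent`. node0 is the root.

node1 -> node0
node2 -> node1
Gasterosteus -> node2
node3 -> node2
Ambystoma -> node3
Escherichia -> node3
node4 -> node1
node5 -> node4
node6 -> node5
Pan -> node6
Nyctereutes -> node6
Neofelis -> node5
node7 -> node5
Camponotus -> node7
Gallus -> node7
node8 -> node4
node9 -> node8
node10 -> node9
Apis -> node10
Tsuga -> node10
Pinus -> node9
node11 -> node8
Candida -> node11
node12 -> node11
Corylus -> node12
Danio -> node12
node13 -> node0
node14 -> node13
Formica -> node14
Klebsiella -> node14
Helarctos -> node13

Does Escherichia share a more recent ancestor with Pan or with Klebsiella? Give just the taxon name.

The MRCA of Escherichia and Pan subtends ((Gasterosteus,(Ambystoma,Escherichia)),(((Pan,Nyctereutes),Neofelis,(Camponotus,Gallus)),(((Apis,Tsuga),Pinus),(Candida,(Corylus,Danio))))) (14 taxa).
The MRCA of Escherichia and Klebsiella is the root, subtending the entire tree (17 taxa).
The first is nested inside the second, so Escherichia shares a more recent common ancestor with Pan.

Pan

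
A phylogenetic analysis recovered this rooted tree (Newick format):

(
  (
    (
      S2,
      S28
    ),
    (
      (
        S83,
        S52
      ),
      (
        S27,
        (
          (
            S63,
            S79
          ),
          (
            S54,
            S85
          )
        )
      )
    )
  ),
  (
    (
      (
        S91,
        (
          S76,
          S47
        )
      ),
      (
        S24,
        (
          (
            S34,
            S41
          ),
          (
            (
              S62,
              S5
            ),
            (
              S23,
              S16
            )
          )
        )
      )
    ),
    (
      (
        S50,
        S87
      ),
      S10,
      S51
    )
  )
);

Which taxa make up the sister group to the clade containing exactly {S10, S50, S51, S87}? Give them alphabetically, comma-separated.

S16, S23, S24, S34, S41, S47, S5, S62, S76, S91

The clade containing exactly {S10, S50, S51, S87} attaches to the tree at the node subtending (((S91,(S76,S47)),(S24,((S34,S41),((S62,S5),(S23,S16))))),((S50,S87),S10,S51)).
The other lineage descending from that same node — the sister group — is ((S91,(S76,S47)),(S24,((S34,S41),((S62,S5),(S23,S16))))); its 10 tips in alphabetical order are the answer.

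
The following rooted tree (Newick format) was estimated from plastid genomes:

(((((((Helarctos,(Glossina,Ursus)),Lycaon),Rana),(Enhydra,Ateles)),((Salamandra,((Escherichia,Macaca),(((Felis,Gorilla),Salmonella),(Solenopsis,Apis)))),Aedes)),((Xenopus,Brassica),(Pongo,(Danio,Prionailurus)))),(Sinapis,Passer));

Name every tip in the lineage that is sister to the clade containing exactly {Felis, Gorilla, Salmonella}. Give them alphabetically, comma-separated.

Apis, Solenopsis

The clade containing exactly {Felis, Gorilla, Salmonella} attaches to the tree at the node subtending (((Felis,Gorilla),Salmonella),(Solenopsis,Apis)).
The other lineage descending from that same node — the sister group — is (Solenopsis,Apis); its 2 tips in alphabetical order are the answer.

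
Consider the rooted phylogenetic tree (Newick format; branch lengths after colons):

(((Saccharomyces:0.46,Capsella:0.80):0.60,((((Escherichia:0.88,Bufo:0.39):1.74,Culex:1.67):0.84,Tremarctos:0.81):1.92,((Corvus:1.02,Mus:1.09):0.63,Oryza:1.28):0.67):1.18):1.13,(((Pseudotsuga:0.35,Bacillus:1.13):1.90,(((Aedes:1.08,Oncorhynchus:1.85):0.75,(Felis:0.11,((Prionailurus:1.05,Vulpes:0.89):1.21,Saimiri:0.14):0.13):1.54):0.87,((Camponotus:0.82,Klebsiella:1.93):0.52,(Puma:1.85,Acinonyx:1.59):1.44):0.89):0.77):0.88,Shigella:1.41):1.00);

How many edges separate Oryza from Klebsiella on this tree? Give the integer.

10

The MRCA of Oryza and Klebsiella is the root of the tree.
From Oryza up to that node: 4 branches. From Klebsiella up to the same node: 6 branches. Total: 4 + 6 = 10.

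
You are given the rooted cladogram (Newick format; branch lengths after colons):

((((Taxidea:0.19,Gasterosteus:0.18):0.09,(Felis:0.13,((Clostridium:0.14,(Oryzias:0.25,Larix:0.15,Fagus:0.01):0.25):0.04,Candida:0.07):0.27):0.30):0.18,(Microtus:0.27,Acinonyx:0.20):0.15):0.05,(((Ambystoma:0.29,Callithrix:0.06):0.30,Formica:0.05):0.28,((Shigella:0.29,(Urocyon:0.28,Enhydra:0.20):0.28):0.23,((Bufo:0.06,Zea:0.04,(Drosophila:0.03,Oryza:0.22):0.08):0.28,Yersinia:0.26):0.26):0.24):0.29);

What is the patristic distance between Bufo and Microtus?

The path runs Bufo → … → MRCA → … → Microtus; the MRCA is the root of the tree.
Branch lengths along that path: 0.06 + 0.28 + 0.26 + 0.24 + 0.29 + 0.05 + 0.15 + 0.27 = 1.60.

1.60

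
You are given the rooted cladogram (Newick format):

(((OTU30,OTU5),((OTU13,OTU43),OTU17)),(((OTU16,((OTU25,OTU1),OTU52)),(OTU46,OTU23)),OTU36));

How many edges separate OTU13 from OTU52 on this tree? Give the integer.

The MRCA of OTU13 and OTU52 is the root of the tree.
From OTU13 up to that node: 4 branches. From OTU52 up to the same node: 5 branches. Total: 4 + 5 = 9.

9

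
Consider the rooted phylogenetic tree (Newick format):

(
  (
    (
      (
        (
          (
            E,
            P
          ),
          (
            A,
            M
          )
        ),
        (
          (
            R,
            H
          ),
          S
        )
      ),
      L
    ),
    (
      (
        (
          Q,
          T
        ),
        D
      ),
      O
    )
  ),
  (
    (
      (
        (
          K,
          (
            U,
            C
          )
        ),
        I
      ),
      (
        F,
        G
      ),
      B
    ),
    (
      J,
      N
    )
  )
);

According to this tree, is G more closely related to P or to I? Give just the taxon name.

I

The MRCA of G and I subtends (((K,(U,C)),I),(F,G),B) (7 taxa).
The MRCA of G and P is the root, subtending the entire tree (21 taxa).
The first is nested inside the second, so G shares a more recent common ancestor with I.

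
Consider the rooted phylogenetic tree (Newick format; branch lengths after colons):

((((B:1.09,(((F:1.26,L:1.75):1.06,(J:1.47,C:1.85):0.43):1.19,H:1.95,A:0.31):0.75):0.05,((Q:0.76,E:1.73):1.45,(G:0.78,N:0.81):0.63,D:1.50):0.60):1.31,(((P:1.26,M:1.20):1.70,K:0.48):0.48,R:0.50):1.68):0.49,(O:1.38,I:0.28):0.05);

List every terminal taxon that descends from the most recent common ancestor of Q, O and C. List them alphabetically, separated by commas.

A, B, C, D, E, F, G, H, I, J, K, L, M, N, O, P, Q, R

Tracing Q: it sits inside (Q,E).
Tracing O: it sits inside (O,I).
Tracing C: it sits inside (J,C).
The smallest clade enclosing all 3 is the whole tree (their MRCA is the root), so the answer is all 18 tips in alphabetical order.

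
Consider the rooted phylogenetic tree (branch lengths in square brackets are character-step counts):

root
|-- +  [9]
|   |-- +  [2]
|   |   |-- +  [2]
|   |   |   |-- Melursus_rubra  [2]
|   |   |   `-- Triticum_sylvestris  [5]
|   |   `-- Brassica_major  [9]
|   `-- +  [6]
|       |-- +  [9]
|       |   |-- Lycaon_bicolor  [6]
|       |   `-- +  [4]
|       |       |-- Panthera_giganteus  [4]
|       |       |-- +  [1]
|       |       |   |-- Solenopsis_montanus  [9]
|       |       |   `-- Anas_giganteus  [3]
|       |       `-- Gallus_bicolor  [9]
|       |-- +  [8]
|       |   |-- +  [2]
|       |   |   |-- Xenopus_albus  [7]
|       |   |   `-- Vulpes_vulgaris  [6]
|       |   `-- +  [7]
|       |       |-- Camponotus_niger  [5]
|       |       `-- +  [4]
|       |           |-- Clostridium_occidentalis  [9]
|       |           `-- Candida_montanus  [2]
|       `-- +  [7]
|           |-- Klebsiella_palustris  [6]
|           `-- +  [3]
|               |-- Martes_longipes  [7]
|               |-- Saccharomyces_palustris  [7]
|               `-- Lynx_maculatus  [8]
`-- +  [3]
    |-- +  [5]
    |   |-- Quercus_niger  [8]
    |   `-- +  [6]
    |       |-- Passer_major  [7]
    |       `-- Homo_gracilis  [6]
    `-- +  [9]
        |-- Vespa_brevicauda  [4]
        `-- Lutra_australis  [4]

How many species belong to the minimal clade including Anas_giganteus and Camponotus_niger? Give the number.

14

The MRCA of Anas_giganteus and Camponotus_niger is the node subtending ((Lycaon_bicolor,(Panthera_giganteus,(Solenopsis_montanus,Anas_giganteus),Gallus_bicolor)),((Xenopus_albus,Vulpes_vulgaris),(Camponotus_niger,(Clostridium_occidentalis,Candida_montanus))),(Klebsiella_palustris,(Martes_longipes,Saccharomyces_palustris,Lynx_maculatus))).
That clade contains 14 terminal taxa: Anas_giganteus, Camponotus_niger, Candida_montanus, Clostridium_occidentalis, Gallus_bicolor, Klebsiella_palustris, Lycaon_bicolor, Lynx_maculatus, Martes_longipes, Panthera_giganteus, Saccharomyces_palustris, Solenopsis_montanus, Vulpes_vulgaris, Xenopus_albus.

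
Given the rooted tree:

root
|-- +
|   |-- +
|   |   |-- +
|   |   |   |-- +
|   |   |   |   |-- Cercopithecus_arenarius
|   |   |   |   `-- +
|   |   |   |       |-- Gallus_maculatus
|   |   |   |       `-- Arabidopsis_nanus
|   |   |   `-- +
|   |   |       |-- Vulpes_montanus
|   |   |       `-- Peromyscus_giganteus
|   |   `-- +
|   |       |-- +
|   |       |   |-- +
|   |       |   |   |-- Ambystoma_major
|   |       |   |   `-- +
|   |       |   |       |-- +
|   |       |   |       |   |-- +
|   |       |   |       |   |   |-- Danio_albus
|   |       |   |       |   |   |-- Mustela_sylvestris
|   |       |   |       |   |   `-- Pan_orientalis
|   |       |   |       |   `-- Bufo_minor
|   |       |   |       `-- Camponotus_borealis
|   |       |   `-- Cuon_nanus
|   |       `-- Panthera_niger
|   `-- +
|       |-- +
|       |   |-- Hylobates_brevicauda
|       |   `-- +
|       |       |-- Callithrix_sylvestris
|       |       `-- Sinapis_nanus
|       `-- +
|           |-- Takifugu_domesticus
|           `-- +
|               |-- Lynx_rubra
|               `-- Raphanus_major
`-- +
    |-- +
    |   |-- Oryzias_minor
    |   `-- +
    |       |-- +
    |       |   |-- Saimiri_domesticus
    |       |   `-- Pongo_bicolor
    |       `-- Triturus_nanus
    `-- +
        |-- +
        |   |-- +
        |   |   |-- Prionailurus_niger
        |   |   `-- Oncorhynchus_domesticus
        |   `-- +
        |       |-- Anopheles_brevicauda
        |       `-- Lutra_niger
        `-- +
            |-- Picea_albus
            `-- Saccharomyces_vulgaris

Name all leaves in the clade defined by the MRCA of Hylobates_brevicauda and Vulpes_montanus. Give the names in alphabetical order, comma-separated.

Ambystoma_major, Arabidopsis_nanus, Bufo_minor, Callithrix_sylvestris, Camponotus_borealis, Cercopithecus_arenarius, Cuon_nanus, Danio_albus, Gallus_maculatus, Hylobates_brevicauda, Lynx_rubra, Mustela_sylvestris, Pan_orientalis, Panthera_niger, Peromyscus_giganteus, Raphanus_major, Sinapis_nanus, Takifugu_domesticus, Vulpes_montanus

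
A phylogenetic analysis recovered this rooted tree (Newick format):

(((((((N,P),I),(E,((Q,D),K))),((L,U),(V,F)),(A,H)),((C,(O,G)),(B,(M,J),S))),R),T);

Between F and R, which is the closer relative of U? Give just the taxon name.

F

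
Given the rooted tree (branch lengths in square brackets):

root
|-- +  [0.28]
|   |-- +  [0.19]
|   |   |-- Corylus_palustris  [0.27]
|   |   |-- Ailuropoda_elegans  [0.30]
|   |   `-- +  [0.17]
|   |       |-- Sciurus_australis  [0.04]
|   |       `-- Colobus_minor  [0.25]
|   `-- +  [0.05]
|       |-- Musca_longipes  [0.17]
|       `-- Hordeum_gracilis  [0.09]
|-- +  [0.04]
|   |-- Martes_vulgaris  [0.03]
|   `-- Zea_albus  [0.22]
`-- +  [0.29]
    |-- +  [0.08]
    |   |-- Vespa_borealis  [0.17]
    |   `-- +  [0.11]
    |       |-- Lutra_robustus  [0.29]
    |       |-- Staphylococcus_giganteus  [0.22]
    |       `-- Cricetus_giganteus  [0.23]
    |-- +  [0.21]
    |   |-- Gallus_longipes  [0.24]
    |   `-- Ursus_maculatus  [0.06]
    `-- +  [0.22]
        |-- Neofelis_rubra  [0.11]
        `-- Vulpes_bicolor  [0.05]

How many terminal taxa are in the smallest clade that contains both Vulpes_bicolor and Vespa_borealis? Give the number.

The MRCA of Vulpes_bicolor and Vespa_borealis is the node subtending ((Vespa_borealis,(Lutra_robustus,Staphylococcus_giganteus,Cricetus_giganteus)),(Gallus_longipes,Ursus_maculatus),(Neofelis_rubra,Vulpes_bicolor)).
That clade contains 8 terminal taxa: Cricetus_giganteus, Gallus_longipes, Lutra_robustus, Neofelis_rubra, Staphylococcus_giganteus, Ursus_maculatus, Vespa_borealis, Vulpes_bicolor.

8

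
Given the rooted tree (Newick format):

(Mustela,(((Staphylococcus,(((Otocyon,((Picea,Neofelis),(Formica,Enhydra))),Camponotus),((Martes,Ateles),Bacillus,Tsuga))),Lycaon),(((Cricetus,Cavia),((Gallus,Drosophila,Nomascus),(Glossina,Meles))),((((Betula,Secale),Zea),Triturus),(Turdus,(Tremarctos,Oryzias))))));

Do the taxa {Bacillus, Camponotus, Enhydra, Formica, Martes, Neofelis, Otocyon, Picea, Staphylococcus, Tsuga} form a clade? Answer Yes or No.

The MRCA of the listed taxa subtends (Staphylococcus,(((Otocyon,((Picea,Neofelis),(Formica,Enhydra))),Camponotus),((Martes,Ateles),Bacillus,Tsuga))).
That clade also contains Ateles, which is not in the proposed group, so the group is not monophyletic.

No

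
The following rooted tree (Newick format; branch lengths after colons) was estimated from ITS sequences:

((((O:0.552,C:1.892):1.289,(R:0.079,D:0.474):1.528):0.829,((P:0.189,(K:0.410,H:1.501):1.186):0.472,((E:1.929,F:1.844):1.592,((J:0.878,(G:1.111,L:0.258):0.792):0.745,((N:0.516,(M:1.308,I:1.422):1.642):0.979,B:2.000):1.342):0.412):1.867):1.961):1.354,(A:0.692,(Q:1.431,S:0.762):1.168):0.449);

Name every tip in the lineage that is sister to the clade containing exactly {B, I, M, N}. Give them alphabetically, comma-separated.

G, J, L

The clade containing exactly {B, I, M, N} attaches to the tree at the node subtending ((J,(G,L)),((N,(M,I)),B)).
The other lineage descending from that same node — the sister group — is (J,(G,L)); its 3 tips in alphabetical order are the answer.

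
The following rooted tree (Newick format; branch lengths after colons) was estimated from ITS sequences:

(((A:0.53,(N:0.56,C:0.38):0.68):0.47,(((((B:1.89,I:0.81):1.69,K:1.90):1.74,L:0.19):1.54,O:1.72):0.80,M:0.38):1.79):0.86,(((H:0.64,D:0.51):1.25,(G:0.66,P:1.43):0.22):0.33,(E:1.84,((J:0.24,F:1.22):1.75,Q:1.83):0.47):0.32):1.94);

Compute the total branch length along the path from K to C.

The path runs K → … → MRCA → … → C; the MRCA is the node subtending ((A,(N,C)),(((((B,I),K),L),O),M)).
Branch lengths along that path: 1.90 + 1.74 + 1.54 + 0.80 + 1.79 + 0.47 + 0.68 + 0.38 = 9.30.

9.30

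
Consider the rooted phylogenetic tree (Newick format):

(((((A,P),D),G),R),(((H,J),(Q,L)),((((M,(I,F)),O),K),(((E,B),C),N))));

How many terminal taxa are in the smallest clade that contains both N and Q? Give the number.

The MRCA of N and Q is the node subtending (((H,J),(Q,L)),((((M,(I,F)),O),K),(((E,B),C),N))).
That clade contains 13 terminal taxa: B, C, E, F, H, I, J, K, L, M, N, O, Q.

13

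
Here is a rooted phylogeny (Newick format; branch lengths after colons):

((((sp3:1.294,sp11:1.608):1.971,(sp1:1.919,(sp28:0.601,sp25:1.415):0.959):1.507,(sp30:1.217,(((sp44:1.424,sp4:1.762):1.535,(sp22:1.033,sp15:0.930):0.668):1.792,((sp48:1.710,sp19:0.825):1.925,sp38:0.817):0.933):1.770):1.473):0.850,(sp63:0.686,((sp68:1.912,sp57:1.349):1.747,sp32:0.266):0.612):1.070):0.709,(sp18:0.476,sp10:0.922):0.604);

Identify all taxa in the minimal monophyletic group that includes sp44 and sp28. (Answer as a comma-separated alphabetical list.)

Tracing sp44: it sits inside (sp44,sp4).
Tracing sp28: it sits inside (sp28,sp25).
The smallest clade enclosing both is ((sp3,sp11),(sp1,(sp28,sp25)),(sp30,(((sp44,sp4),(sp22,sp15)),((sp48,sp19),sp38)))); the answer is its 13 terminal taxa in alphabetical order.

sp1, sp11, sp15, sp19, sp22, sp25, sp28, sp3, sp30, sp38, sp4, sp44, sp48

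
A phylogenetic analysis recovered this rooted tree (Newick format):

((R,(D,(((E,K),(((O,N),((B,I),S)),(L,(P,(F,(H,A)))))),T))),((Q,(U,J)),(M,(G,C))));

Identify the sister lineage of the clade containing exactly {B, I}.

S

The clade containing exactly {B, I} attaches to the tree at the node subtending ((B,I),S).
The other lineage descending from that same node — the sister group — is the single tip S.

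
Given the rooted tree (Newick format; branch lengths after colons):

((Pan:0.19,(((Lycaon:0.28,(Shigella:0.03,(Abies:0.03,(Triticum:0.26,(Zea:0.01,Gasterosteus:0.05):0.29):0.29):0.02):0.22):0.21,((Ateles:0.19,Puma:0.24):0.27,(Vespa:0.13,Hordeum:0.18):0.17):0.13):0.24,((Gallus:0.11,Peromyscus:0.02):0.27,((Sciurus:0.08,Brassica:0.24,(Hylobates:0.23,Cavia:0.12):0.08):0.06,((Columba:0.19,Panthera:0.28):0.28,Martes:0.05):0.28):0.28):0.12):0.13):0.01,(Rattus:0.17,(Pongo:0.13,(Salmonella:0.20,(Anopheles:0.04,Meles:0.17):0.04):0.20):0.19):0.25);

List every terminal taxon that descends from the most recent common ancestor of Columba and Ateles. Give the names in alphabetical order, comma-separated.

Tracing Columba: it sits inside (Columba,Panthera).
Tracing Ateles: it sits inside (Ateles,Puma).
The smallest clade enclosing both is (((Lycaon,(Shigella,(Abies,(Triticum,(Zea,Gasterosteus))))),((Ateles,Puma),(Vespa,Hordeum))),((Gallus,Peromyscus),((Sciurus,Brassica,(Hylobates,Cavia)),((Columba,Panthera),Martes)))); the answer is its 19 terminal taxa in alphabetical order.

Abies, Ateles, Brassica, Cavia, Columba, Gallus, Gasterosteus, Hordeum, Hylobates, Lycaon, Martes, Panthera, Peromyscus, Puma, Sciurus, Shigella, Triticum, Vespa, Zea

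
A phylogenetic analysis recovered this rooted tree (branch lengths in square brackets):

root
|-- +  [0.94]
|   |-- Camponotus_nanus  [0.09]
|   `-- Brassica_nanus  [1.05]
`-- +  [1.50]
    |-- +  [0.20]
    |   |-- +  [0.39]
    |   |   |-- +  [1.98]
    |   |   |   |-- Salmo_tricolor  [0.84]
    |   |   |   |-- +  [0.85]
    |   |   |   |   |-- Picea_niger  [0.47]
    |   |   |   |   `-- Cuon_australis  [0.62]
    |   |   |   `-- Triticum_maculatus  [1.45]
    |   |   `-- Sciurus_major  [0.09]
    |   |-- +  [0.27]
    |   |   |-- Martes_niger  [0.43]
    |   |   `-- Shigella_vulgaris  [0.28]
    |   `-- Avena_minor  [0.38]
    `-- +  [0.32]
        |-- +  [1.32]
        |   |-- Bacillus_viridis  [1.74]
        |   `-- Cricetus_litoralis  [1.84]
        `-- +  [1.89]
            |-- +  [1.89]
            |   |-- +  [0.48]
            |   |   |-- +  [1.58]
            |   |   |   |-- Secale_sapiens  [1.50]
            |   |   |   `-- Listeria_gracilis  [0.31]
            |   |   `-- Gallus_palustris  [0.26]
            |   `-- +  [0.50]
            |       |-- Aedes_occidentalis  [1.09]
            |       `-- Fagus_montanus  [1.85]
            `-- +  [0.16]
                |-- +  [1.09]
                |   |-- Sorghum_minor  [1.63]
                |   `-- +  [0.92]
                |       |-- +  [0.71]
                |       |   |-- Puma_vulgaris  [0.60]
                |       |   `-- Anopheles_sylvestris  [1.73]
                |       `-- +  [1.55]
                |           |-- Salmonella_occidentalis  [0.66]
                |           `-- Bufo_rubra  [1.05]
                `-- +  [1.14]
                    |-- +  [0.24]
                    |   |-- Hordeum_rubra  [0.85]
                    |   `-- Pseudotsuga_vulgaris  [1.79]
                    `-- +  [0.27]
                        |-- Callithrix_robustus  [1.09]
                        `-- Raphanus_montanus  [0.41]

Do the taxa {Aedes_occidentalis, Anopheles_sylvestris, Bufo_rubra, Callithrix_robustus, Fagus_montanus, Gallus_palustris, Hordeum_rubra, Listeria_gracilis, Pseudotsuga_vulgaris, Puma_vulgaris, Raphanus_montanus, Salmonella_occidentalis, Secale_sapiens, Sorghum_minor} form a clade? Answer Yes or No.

The most recent common ancestor of these taxa subtends ((((Secale_sapiens,Listeria_gracilis),Gallus_palustris),(Aedes_occidentalis,Fagus_montanus)),((Sorghum_minor,((Puma_vulgaris,Anopheles_sylvestris),(Salmonella_occidentalis,Bufo_rubra))),((Hordeum_rubra,Pseudotsuga_vulgaris),(Callithrix_robustus,Raphanus_montanus)))).
That clade has exactly 14 tips — every listed taxon and nothing else — so the group is monophyletic.

Yes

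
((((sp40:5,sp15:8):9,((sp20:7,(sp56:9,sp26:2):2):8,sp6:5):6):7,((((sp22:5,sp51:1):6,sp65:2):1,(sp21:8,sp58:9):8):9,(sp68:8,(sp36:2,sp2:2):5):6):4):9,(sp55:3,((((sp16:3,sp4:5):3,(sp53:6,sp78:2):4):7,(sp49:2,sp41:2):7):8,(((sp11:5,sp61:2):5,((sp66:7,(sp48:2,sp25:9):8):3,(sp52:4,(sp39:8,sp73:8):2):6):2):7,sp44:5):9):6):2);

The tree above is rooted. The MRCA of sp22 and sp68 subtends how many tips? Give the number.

8

The MRCA of sp22 and sp68 is the node subtending ((((sp22,sp51),sp65),(sp21,sp58)),(sp68,(sp36,sp2))).
That clade contains 8 terminal taxa: sp2, sp21, sp22, sp36, sp51, sp58, sp65, sp68.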